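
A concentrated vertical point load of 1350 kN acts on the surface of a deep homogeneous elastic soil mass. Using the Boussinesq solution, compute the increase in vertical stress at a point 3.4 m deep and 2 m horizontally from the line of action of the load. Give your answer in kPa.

Δσ_z ≈ 26.5 kPa

Boussinesq vertical stress below a point load on an elastic half-space:
Δσ_z = 3P/(2πz²) · [1 + (r/z)²]^(−5/2)
r/z = 2/3.4 = 0.58824; [1+(r/z)²]^(−5/2) = 0.47574.
Δσ_z = 3×1350/(2π×3.4²) × 0.47574 = 55.759 × 0.47574 = 26.53 kPa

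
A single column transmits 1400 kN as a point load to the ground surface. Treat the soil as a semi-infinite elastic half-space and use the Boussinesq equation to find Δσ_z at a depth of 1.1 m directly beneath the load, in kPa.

Δσ_z ≈ 552 kPa

Boussinesq vertical stress below a point load on an elastic half-space:
Δσ_z = 3P/(2πz²) · [1 + (r/z)²]^(−5/2)
r/z = 0/1.1 = 0; [1+(r/z)²]^(−5/2) = 1.
Δσ_z = 3×1400/(2π×1.1²) × 1 = 552.44 × 1 = 552.4 kPa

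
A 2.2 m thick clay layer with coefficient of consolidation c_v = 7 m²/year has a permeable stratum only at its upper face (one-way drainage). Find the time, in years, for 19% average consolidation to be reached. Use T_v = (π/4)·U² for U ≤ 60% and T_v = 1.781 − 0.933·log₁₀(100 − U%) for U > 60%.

t ≈ 0.0196 years

Drainage path length: H_d = H = 2.2 m (single drainage).
U ≤ 60%: T_v = (π/4)·U² = (π/4)×0.19² = 0.028353.
t = T_v·H_d²/c_v = 0.028353×2.2²/7 = 0.0196 years.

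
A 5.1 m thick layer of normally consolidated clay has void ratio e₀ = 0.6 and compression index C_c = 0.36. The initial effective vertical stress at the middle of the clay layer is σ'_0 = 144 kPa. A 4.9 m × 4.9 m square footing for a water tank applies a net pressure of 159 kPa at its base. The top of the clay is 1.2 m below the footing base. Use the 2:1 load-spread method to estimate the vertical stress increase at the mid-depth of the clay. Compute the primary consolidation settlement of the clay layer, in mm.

Mid-depth of clay below the footing base: z = 1.2 + 5.1/2 = 3.75 m.
Stress increase at mid-clay by the 2:1 spreading method:
Δσ = qBL/((B+z)(L+z)) = 159×4.9×4.9/((4.9+3.75)(4.9+3.75)) = 51.022 kPa
Final effective stress: σ'_f = σ'_0 + Δσ = 144 + 51.022 = 195.02 kPa.
Normally consolidated clay, so the full stress increment lies on the virgin compression line:
S_c = C_c·H/(1+e₀)·log₁₀(σ'_f/σ'_0) = 0.36×5.1/(1+0.6)×log₁₀(195.02/144)
    = 1.1475 × 0.13172 = 0.1511 m

S_c ≈ 151 mm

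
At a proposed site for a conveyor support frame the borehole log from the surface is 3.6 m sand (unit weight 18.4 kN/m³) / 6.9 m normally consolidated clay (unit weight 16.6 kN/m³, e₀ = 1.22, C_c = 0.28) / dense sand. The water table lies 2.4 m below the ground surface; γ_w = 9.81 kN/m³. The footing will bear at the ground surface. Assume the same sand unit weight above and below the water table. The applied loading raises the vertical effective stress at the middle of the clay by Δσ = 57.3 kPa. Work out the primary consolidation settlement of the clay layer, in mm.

S_c ≈ 208 mm

Mid-depth of clay below the ground surface: z = 3.6 + 6.9/2 = 7.05 m.
Total vertical stress at mid-clay: σ_v = 18.4×3.6 + 16.6×3.45 = 123.51 kPa.
Pore pressure: u = 9.81×(7.05 − 2.4) = 45.617 kPa.
Initial effective stress: σ'_0 = σ_v − u = 123.51 − 45.617 = 77.893 kPa.
Final effective stress: σ'_f = σ'_0 + Δσ = 77.893 + 57.3 = 135.19 kPa.
Normally consolidated clay, so the full stress increment lies on the virgin compression line:
S_c = C_c·H/(1+e₀)·log₁₀(σ'_f/σ'_0) = 0.28×6.9/(1+1.22)×log₁₀(135.19/77.893)
    = 0.87027 × 0.23945 = 0.2084 m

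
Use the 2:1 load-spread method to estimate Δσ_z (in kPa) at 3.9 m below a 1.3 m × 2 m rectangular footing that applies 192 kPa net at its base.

By the 2:1 method the load spreads at 1 horizontal : 2 vertical, so at depth z the loaded area has grown by z in each plan dimension:
Δσ = qBL/((B+z)(L+z)) = 192×1.3×2/((1.3+3.9)(2+3.9)) = 16.271 kPa

Δσ_z ≈ 16.3 kPa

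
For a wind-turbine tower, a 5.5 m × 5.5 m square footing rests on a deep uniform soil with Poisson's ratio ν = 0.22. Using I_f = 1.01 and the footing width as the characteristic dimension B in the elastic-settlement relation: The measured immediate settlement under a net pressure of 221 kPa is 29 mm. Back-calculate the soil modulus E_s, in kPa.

S_e = q·B·(1−ν²)/E_s · I_f  ⇒  E_s = q·B·(1−ν²)·I_f / S_e.
E_s = 221 × 5.5 × 0.9516 × 1.01 / 0.029 = 40280 kPa

E_s ≈ 40300 kPa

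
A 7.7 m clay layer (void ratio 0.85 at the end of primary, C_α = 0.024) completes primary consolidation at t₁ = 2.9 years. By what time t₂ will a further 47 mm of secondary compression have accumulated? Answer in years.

S_s = C_α·H/(1+e_p)·log₁₀(t₂/t₁) ⇒ log₁₀(t₂/t₁) = S_s·(1+e_p)/(C_α·H).
log₁₀(t₂/t₁) = 0.047 × (1+0.85) / (0.024×7.7) = 0.4705
t₂ = t₁ × 10^0.4705 = 2.9 × 2.955 = 8.569 years

t₂ ≈ 8.57 years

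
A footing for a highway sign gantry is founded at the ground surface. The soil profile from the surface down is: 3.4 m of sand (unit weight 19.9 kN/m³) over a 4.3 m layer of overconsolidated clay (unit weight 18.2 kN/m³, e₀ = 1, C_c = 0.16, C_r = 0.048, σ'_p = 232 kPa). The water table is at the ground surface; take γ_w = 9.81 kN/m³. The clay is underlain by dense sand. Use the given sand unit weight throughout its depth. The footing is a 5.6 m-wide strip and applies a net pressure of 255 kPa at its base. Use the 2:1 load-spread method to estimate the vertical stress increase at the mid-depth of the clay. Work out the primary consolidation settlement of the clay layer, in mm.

S_c ≈ 55.5 mm

Mid-depth of clay below the ground surface: z = 3.4 + 4.3/2 = 5.55 m.
Total vertical stress at mid-clay: σ_v = 19.9×3.4 + 18.2×2.15 = 106.79 kPa.
Pore pressure: u = 9.81×(5.55 − 0) = 54.446 kPa.
Initial effective stress: σ'_0 = σ_v − u = 106.79 − 54.446 = 52.344 kPa.
Stress increase at mid-clay by the 2:1 spreading method:
Δσ = qB/(B+z) = 255×5.6/(5.6+5.55) = 128.07 kPa
Final effective stress: σ'_f = 52.344 + 128.07 = 180.41 kPa.
σ'_f = 180.41 ≤ σ'_p = 232 kPa, so the clay remains overconsolidated and only the recompression index applies:
S_c = C_r·H/(1+e₀)·log₁₀(σ'_f/σ'_0) = 0.048×4.3/2×log₁₀(180.41/52.344)
    = 0.1032 × 0.53739 = 0.05546 m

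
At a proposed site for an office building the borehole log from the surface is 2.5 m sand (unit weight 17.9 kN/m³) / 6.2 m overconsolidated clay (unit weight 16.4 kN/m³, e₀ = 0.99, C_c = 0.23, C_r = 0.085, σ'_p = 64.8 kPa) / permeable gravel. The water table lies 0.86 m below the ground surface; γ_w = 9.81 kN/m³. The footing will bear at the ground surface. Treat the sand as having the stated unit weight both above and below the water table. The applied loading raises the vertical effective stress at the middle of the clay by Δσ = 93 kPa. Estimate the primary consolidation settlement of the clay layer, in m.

Mid-depth of clay below the ground surface: z = 2.5 + 6.2/2 = 5.6 m.
Total vertical stress at mid-clay: σ_v = 17.9×2.5 + 16.4×3.1 = 95.59 kPa.
Pore pressure: u = 9.81×(5.6 − 0.86) = 46.499 kPa.
Initial effective stress: σ'_0 = σ_v − u = 95.59 − 46.499 = 49.091 kPa.
Final effective stress: σ'_f = 49.091 + 93 = 142.09 kPa.
σ'_f = 142.09 > σ'_p = 64.8 kPa, so the stress path crosses the preconsolidation pressure — recompression up to σ'_p, then virgin compression beyond:
S_c = H/(1+e₀)·[C_r·log₁₀(σ'_p/σ'_0) + C_c·log₁₀(σ'_f/σ'_p)]
    = 6.2/1.99 × [0.085×log₁₀(64.8/49.091) + 0.23×log₁₀(142.09/64.8)]
    = 3.1156 × [0.010249 + 0.078427] = 0.2763 m

S_c ≈ 0.276 m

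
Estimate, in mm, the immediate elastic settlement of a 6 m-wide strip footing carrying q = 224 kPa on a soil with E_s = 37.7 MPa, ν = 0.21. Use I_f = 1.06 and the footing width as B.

S_e ≈ 36.1 mm

Immediate (elastic) settlement: S_e = q·B·(1−ν²)/E_s · I_f.
E_s = 37.7 MPa = 37700 kPa.
S_e = 224 × 6 × (1 − 0.21²) / 37700 × 1.06
    = 224 × 6 × 0.9559 / 37700 × 1.06
    = 0.03612 m = 36.12 mm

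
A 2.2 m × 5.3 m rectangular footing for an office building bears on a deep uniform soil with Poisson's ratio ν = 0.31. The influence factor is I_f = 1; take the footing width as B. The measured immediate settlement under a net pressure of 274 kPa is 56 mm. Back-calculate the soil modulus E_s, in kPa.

E_s ≈ 9730 kPa

S_e = q·B·(1−ν²)/E_s · I_f  ⇒  E_s = q·B·(1−ν²)·I_f / S_e.
E_s = 274 × 2.2 × 0.9039 × 1 / 0.056 = 9730 kPa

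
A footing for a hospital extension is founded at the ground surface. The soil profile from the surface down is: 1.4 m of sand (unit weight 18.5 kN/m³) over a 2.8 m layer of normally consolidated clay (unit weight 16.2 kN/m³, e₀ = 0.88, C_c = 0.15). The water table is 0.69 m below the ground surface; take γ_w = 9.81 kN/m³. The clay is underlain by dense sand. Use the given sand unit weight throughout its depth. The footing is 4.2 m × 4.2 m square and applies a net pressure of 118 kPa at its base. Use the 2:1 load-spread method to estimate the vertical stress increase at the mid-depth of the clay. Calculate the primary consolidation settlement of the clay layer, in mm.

S_c ≈ 89.8 mm

Mid-depth of clay below the ground surface: z = 1.4 + 2.8/2 = 2.8 m.
Total vertical stress at mid-clay: σ_v = 18.5×1.4 + 16.2×1.4 = 48.58 kPa.
Pore pressure: u = 9.81×(2.8 − 0.69) = 20.699 kPa.
Initial effective stress: σ'_0 = σ_v − u = 48.58 − 20.699 = 27.881 kPa.
Stress increase at mid-clay by the 2:1 spreading method:
Δσ = qBL/((B+z)(L+z)) = 118×4.2×4.2/((4.2+2.8)(4.2+2.8)) = 42.48 kPa
Final effective stress: σ'_f = σ'_0 + Δσ = 27.881 + 42.48 = 70.361 kPa.
Normally consolidated clay, so the full stress increment lies on the virgin compression line:
S_c = C_c·H/(1+e₀)·log₁₀(σ'_f/σ'_0) = 0.15×2.8/(1+0.88)×log₁₀(70.361/27.881)
    = 0.2234 × 0.40202 = 0.08981 m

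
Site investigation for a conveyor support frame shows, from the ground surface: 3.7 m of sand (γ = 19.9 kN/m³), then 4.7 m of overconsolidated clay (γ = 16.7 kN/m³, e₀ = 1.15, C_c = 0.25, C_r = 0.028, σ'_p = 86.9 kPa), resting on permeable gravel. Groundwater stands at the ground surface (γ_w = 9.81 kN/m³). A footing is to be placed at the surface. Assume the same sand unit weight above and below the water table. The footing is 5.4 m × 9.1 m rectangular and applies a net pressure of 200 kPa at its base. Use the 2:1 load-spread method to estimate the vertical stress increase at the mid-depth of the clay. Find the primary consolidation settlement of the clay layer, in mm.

S_c ≈ 69.2 mm

Mid-depth of clay below the ground surface: z = 3.7 + 4.7/2 = 6.05 m.
Total vertical stress at mid-clay: σ_v = 19.9×3.7 + 16.7×2.35 = 112.88 kPa.
Pore pressure: u = 9.81×(6.05 − 0) = 59.351 kPa.
Initial effective stress: σ'_0 = σ_v − u = 112.88 − 59.351 = 53.529 kPa.
Stress increase at mid-clay by the 2:1 spreading method:
Δσ = qBL/((B+z)(L+z)) = 200×5.4×9.1/((5.4+6.05)(9.1+6.05)) = 56.656 kPa
Final effective stress: σ'_f = 53.529 + 56.656 = 110.19 kPa.
σ'_f = 110.19 > σ'_p = 86.9 kPa, so the stress path crosses the preconsolidation pressure — recompression up to σ'_p, then virgin compression beyond:
S_c = H/(1+e₀)·[C_r·log₁₀(σ'_p/σ'_0) + C_c·log₁₀(σ'_f/σ'_p)]
    = 4.7/2.15 × [0.028×log₁₀(86.9/53.529) + 0.25×log₁₀(110.19/86.9)]
    = 2.186 × [0.0058921 + 0.025781] = 0.06924 m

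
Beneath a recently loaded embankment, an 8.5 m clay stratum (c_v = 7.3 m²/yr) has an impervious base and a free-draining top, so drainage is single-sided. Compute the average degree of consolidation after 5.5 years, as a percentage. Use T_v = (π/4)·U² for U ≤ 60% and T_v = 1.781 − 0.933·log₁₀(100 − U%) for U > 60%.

U ≈ 79.4 %

Drainage path length: H_d = H = 8.5 m (single drainage).
T_v = c_v·t/H_d² = 7.3×5.5/8.5² = 0.55571.
T_v = 0.55571 corresponds to the U > 60% branch:
U = 1 − 10^((1.781 − T_v)/0.933)/100 = 0.7943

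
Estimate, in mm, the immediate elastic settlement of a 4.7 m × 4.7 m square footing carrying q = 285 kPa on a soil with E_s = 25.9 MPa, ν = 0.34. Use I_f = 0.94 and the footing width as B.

Immediate (elastic) settlement: S_e = q·B·(1−ν²)/E_s · I_f.
E_s = 25.9 MPa = 25900 kPa.
S_e = 285 × 4.7 × (1 − 0.34²) / 25900 × 0.94
    = 285 × 4.7 × 0.8844 / 25900 × 0.94
    = 0.043 m = 43 mm

S_e ≈ 43 mm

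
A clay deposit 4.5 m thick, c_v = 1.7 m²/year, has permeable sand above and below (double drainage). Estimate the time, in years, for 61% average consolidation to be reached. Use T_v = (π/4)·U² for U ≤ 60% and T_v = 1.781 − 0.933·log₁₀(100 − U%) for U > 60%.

Drainage path length: H_d = H/2 = 2.25 m (double drainage).
U > 60%: T_v = 1.781 − 0.933·log₁₀(100 − 61) = 0.29654.
t = T_v·H_d²/c_v = 0.29654×2.25²/1.7 = 0.8831 years.

t ≈ 0.883 years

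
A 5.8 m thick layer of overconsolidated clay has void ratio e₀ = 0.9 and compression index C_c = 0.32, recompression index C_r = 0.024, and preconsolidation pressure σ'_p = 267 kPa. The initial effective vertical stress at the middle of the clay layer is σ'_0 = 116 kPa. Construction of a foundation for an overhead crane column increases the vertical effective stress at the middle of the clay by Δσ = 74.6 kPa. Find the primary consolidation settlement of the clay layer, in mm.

S_c ≈ 15.8 mm

Final effective stress: σ'_f = 116 + 74.6 = 190.6 kPa.
σ'_f = 190.6 ≤ σ'_p = 267 kPa, so the clay remains overconsolidated and only the recompression index applies:
S_c = C_r·H/(1+e₀)·log₁₀(σ'_f/σ'_0) = 0.024×5.8/1.9×log₁₀(190.6/116)
    = 0.073262 × 0.21566 = 0.0158 m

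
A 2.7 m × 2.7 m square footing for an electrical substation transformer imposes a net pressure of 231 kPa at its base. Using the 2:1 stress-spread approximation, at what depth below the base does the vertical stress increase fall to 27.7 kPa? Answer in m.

z ≈ 5.1 m

2:1 spreading — at depth z the loaded area has grown by z in each plan dimension:
qB²/(B+z)² = Δσ_z ⇒ z = B(√(q/Δσ_z) − 1) = 2.7×(√(231/27.7) − 1) = 5.097 m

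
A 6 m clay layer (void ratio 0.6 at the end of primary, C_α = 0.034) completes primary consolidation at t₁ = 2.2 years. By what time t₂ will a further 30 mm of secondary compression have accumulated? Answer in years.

S_s = C_α·H/(1+e_p)·log₁₀(t₂/t₁) ⇒ log₁₀(t₂/t₁) = S_s·(1+e_p)/(C_α·H).
log₁₀(t₂/t₁) = 0.03 × (1+0.6) / (0.034×6) = 0.2353
t₂ = t₁ × 10^0.2353 = 2.2 × 1.719 = 3.782 years

t₂ ≈ 3.78 years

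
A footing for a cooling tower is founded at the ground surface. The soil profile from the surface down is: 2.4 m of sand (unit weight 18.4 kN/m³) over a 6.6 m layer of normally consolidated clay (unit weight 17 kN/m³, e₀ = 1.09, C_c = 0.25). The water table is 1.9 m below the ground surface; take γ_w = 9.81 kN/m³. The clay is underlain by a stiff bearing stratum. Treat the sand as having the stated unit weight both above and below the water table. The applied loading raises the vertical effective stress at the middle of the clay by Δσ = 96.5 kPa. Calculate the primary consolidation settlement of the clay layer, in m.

Mid-depth of clay below the ground surface: z = 2.4 + 6.6/2 = 5.7 m.
Total vertical stress at mid-clay: σ_v = 18.4×2.4 + 17×3.3 = 100.26 kPa.
Pore pressure: u = 9.81×(5.7 − 1.9) = 37.278 kPa.
Initial effective stress: σ'_0 = σ_v − u = 100.26 − 37.278 = 62.982 kPa.
Final effective stress: σ'_f = σ'_0 + Δσ = 62.982 + 96.5 = 159.48 kPa.
Normally consolidated clay, so the full stress increment lies on the virgin compression line:
S_c = C_c·H/(1+e₀)·log₁₀(σ'_f/σ'_0) = 0.25×6.6/(1+1.09)×log₁₀(159.48/62.982)
    = 0.78947 × 0.40349 = 0.3185 m

S_c ≈ 0.319 m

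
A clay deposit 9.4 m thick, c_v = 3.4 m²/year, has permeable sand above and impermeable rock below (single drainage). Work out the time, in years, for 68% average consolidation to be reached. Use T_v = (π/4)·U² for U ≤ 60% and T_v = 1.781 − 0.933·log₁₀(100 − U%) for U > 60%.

Drainage path length: H_d = H = 9.4 m (single drainage).
U > 60%: T_v = 1.781 − 0.933·log₁₀(100 − 68) = 0.3767.
t = T_v·H_d²/c_v = 0.3767×9.4²/3.4 = 9.79 years.

t ≈ 9.79 years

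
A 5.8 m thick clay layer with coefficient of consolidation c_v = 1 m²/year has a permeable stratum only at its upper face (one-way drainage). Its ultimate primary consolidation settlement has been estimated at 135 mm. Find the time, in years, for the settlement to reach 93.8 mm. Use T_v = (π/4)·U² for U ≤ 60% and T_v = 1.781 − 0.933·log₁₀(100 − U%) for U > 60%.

Drainage path length: H_d = H = 5.8 m (single drainage).
U = S(t)/S_ult = 93.8/135 = 0.6948.
U > 60%: T_v = 1.781 − 0.933·log₁₀(100 − 69.481) = 0.3959.
t = T_v·H_d²/c_v = 0.3959×5.8²/1 = 13.32 years.

t ≈ 13.3 years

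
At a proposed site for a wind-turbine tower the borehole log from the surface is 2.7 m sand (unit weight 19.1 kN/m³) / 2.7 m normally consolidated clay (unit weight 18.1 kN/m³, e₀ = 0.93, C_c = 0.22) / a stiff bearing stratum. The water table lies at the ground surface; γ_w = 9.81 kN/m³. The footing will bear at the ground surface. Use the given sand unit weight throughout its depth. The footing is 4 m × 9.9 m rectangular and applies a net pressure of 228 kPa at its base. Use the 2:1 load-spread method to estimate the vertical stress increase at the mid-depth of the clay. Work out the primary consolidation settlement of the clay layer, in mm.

Mid-depth of clay below the ground surface: z = 2.7 + 2.7/2 = 4.05 m.
Total vertical stress at mid-clay: σ_v = 19.1×2.7 + 18.1×1.35 = 76.005 kPa.
Pore pressure: u = 9.81×(4.05 − 0) = 39.73 kPa.
Initial effective stress: σ'_0 = σ_v − u = 76.005 − 39.73 = 36.275 kPa.
Stress increase at mid-clay by the 2:1 spreading method:
Δσ = qBL/((B+z)(L+z)) = 228×4×9.9/((4+4.05)(9.9+4.05)) = 80.401 kPa
Final effective stress: σ'_f = σ'_0 + Δσ = 36.275 + 80.401 = 116.68 kPa.
Normally consolidated clay, so the full stress increment lies on the virgin compression line:
S_c = C_c·H/(1+e₀)·log₁₀(σ'_f/σ'_0) = 0.22×2.7/(1+0.93)×log₁₀(116.68/36.275)
    = 0.30777 × 0.50739 = 0.1562 m

S_c ≈ 156 mm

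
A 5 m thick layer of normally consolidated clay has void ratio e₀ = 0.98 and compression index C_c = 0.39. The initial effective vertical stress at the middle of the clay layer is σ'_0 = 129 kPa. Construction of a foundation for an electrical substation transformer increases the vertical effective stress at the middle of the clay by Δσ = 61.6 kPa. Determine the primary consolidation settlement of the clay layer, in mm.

S_c ≈ 167 mm

Final effective stress: σ'_f = σ'_0 + Δσ = 129 + 61.6 = 190.6 kPa.
Normally consolidated clay, so the full stress increment lies on the virgin compression line:
S_c = C_c·H/(1+e₀)·log₁₀(σ'_f/σ'_0) = 0.39×5/(1+0.98)×log₁₀(190.6/129)
    = 0.98485 × 0.16953 = 0.167 m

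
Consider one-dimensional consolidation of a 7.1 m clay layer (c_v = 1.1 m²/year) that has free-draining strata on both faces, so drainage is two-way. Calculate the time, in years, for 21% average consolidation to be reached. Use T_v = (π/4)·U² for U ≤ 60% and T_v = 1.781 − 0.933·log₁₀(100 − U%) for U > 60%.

Drainage path length: H_d = H/2 = 3.55 m (double drainage).
U ≤ 60%: T_v = (π/4)·U² = (π/4)×0.21² = 0.034636.
t = T_v·H_d²/c_v = 0.034636×3.55²/1.1 = 0.3968 years.

t ≈ 0.397 years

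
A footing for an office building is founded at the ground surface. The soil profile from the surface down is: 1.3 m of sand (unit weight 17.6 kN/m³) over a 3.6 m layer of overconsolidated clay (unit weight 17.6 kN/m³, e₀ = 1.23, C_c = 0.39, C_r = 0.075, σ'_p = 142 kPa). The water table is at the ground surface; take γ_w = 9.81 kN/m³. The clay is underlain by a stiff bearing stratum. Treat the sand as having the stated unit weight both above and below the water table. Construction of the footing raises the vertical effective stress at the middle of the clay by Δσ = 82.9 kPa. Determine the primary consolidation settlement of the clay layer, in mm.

S_c ≈ 78.3 mm

Mid-depth of clay below the ground surface: z = 1.3 + 3.6/2 = 3.1 m.
Total vertical stress at mid-clay: σ_v = 17.6×1.3 + 17.6×1.8 = 54.56 kPa.
Pore pressure: u = 9.81×(3.1 − 0) = 30.411 kPa.
Initial effective stress: σ'_0 = σ_v − u = 54.56 − 30.411 = 24.149 kPa.
Final effective stress: σ'_f = 24.149 + 82.9 = 107.05 kPa.
σ'_f = 107.05 ≤ σ'_p = 142 kPa, so the clay remains overconsolidated and only the recompression index applies:
S_c = C_r·H/(1+e₀)·log₁₀(σ'_f/σ'_0) = 0.075×3.6/2.23×log₁₀(107.05/24.149)
    = 0.12107 × 0.64669 = 0.0783 m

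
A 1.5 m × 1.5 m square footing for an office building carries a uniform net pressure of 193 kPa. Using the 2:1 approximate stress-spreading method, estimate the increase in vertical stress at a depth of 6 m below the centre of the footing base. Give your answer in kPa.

Δσ_z ≈ 7.72 kPa

By the 2:1 method the load spreads at 1 horizontal : 2 vertical, so at depth z the loaded area has grown by z in each plan dimension:
Δσ = qBL/((B+z)(L+z)) = 193×1.5×1.5/((1.5+6)(1.5+6)) = 7.72 kPa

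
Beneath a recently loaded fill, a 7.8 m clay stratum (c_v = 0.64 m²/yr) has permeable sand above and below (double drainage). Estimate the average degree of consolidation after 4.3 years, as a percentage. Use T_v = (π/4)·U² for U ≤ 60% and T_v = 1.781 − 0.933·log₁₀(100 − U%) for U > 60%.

U ≈ 48 %

Drainage path length: H_d = H/2 = 3.9 m (double drainage).
T_v = c_v·t/H_d² = 0.64×4.3/3.9² = 0.18093.
T_v = 0.18093 corresponds to the U ≤ 60% branch:
U = √(4T_v/π) = 0.48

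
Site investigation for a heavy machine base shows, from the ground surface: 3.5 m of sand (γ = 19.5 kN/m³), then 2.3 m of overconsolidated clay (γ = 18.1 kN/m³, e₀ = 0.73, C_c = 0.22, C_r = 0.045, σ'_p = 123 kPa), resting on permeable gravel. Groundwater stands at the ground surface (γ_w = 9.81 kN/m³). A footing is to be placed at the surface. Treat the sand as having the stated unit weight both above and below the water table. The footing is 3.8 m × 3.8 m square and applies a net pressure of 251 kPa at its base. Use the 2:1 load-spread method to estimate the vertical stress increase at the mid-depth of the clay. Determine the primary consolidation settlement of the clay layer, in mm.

S_c ≈ 20.1 mm

Mid-depth of clay below the ground surface: z = 3.5 + 2.3/2 = 4.65 m.
Total vertical stress at mid-clay: σ_v = 19.5×3.5 + 18.1×1.15 = 89.065 kPa.
Pore pressure: u = 9.81×(4.65 − 0) = 45.617 kPa.
Initial effective stress: σ'_0 = σ_v − u = 89.065 − 45.617 = 43.448 kPa.
Stress increase at mid-clay by the 2:1 spreading method:
Δσ = qBL/((B+z)(L+z)) = 251×3.8×3.8/((3.8+4.65)(3.8+4.65)) = 50.761 kPa
Final effective stress: σ'_f = 43.448 + 50.761 = 94.209 kPa.
σ'_f = 94.209 ≤ σ'_p = 123 kPa, so the clay remains overconsolidated and only the recompression index applies:
S_c = C_r·H/(1+e₀)·log₁₀(σ'_f/σ'_0) = 0.045×2.3/1.73×log₁₀(94.209/43.448)
    = 0.059827 × 0.33612 = 0.02011 m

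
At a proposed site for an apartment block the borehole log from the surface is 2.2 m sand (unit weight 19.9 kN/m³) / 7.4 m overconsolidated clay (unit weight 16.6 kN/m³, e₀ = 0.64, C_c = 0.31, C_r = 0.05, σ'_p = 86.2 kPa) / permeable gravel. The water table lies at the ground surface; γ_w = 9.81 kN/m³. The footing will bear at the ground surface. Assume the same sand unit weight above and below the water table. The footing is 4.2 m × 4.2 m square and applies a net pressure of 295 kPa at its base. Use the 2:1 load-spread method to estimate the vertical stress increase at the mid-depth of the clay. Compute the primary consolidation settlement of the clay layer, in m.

Mid-depth of clay below the ground surface: z = 2.2 + 7.4/2 = 5.9 m.
Total vertical stress at mid-clay: σ_v = 19.9×2.2 + 16.6×3.7 = 105.2 kPa.
Pore pressure: u = 9.81×(5.9 − 0) = 57.879 kPa.
Initial effective stress: σ'_0 = σ_v − u = 105.2 − 57.879 = 47.321 kPa.
Stress increase at mid-clay by the 2:1 spreading method:
Δσ = qBL/((B+z)(L+z)) = 295×4.2×4.2/((4.2+5.9)(4.2+5.9)) = 51.013 kPa
Final effective stress: σ'_f = 47.321 + 51.013 = 98.334 kPa.
σ'_f = 98.334 > σ'_p = 86.2 kPa, so the stress path crosses the preconsolidation pressure — recompression up to σ'_p, then virgin compression beyond:
S_c = H/(1+e₀)·[C_r·log₁₀(σ'_p/σ'_0) + C_c·log₁₀(σ'_f/σ'_p)]
    = 7.4/1.64 × [0.05×log₁₀(86.2/47.321) + 0.31×log₁₀(98.334/86.2)]
    = 4.5122 × [0.013023 + 0.017731] = 0.1388 m

S_c ≈ 0.139 m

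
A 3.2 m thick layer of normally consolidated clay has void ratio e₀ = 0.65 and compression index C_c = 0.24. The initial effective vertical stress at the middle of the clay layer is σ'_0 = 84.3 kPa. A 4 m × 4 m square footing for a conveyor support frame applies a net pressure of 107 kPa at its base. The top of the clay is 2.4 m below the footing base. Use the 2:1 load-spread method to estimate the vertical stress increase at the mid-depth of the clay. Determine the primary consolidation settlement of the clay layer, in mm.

Mid-depth of clay below the footing base: z = 2.4 + 3.2/2 = 4 m.
Stress increase at mid-clay by the 2:1 spreading method:
Δσ = qBL/((B+z)(L+z)) = 107×4×4/((4+4)(4+4)) = 26.75 kPa
Final effective stress: σ'_f = σ'_0 + Δσ = 84.3 + 26.75 = 111.05 kPa.
Normally consolidated clay, so the full stress increment lies on the virgin compression line:
S_c = C_c·H/(1+e₀)·log₁₀(σ'_f/σ'_0) = 0.24×3.2/(1+0.65)×log₁₀(111.05/84.3)
    = 0.46545 × 0.11969 = 0.05571 m

S_c ≈ 55.7 mm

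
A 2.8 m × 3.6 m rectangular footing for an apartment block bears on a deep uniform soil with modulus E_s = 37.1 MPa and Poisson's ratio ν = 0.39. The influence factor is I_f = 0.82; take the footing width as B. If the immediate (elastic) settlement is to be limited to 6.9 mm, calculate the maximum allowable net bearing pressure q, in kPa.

q ≈ 131 kPa

E_s = 37.1 MPa = 37100 kPa.
S_e = q·B·(1−ν²)/E_s · I_f  ⇒  q = S_e·E_s / (B·(1−ν²)·I_f).
q = 0.0069 × 37100 / (2.8 × 0.8479 × 0.82) = 131.5 kPa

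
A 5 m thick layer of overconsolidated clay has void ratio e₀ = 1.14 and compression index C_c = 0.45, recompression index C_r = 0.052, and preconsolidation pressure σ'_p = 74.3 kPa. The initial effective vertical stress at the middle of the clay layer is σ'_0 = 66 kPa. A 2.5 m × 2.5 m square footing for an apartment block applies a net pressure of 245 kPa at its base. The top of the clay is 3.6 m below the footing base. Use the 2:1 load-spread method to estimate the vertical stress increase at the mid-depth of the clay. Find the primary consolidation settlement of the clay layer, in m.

S_c ≈ 0.0767 m

Mid-depth of clay below the footing base: z = 3.6 + 5/2 = 6.1 m.
Stress increase at mid-clay by the 2:1 spreading method:
Δσ = qBL/((B+z)(L+z)) = 245×2.5×2.5/((2.5+6.1)(2.5+6.1)) = 20.704 kPa
Final effective stress: σ'_f = 66 + 20.704 = 86.704 kPa.
σ'_f = 86.704 > σ'_p = 74.3 kPa, so the stress path crosses the preconsolidation pressure — recompression up to σ'_p, then virgin compression beyond:
S_c = H/(1+e₀)·[C_r·log₁₀(σ'_p/σ'_0) + C_c·log₁₀(σ'_f/σ'_p)]
    = 5/2.14 × [0.052×log₁₀(74.3/66) + 0.45×log₁₀(86.704/74.3)]
    = 2.3364 × [0.0026751 + 0.030173] = 0.07675 m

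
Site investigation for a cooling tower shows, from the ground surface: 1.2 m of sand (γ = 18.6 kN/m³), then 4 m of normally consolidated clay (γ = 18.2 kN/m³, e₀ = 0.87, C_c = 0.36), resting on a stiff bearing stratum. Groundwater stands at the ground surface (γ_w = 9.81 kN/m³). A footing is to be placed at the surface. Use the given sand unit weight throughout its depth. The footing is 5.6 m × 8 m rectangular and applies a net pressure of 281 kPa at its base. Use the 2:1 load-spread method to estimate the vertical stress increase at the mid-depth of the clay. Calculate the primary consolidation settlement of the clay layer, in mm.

Mid-depth of clay below the ground surface: z = 1.2 + 4/2 = 3.2 m.
Total vertical stress at mid-clay: σ_v = 18.6×1.2 + 18.2×2 = 58.72 kPa.
Pore pressure: u = 9.81×(3.2 − 0) = 31.392 kPa.
Initial effective stress: σ'_0 = σ_v − u = 58.72 − 31.392 = 27.328 kPa.
Stress increase at mid-clay by the 2:1 spreading method:
Δσ = qBL/((B+z)(L+z)) = 281×5.6×8/((5.6+3.2)(8+3.2)) = 127.73 kPa
Final effective stress: σ'_f = σ'_0 + Δσ = 27.328 + 127.73 = 155.06 kPa.
Normally consolidated clay, so the full stress increment lies on the virgin compression line:
S_c = C_c·H/(1+e₀)·log₁₀(σ'_f/σ'_0) = 0.36×4/(1+0.87)×log₁₀(155.06/27.328)
    = 0.77005 × 0.75389 = 0.5805 m

S_c ≈ 581 mm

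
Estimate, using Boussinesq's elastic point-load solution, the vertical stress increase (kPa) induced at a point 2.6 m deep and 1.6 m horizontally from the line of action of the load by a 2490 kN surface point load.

Boussinesq vertical stress below a point load on an elastic half-space:
Δσ_z = 3P/(2πz²) · [1 + (r/z)²]^(−5/2)
r/z = 1.6/2.6 = 0.61538; [1+(r/z)²]^(−5/2) = 0.44805.
Δσ_z = 3×2490/(2π×2.6²) × 0.44805 = 175.87 × 0.44805 = 78.8 kPa

Δσ_z ≈ 78.8 kPa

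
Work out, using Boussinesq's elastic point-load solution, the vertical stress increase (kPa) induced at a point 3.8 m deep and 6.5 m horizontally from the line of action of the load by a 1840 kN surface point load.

Boussinesq vertical stress below a point load on an elastic half-space:
Δσ_z = 3P/(2πz²) · [1 + (r/z)²]^(−5/2)
r/z = 6.5/3.8 = 1.7105; [1+(r/z)²]^(−5/2) = 0.032746.
Δσ_z = 3×1840/(2π×3.8²) × 0.032746 = 60.84 × 0.032746 = 1.992 kPa

Δσ_z ≈ 1.99 kPa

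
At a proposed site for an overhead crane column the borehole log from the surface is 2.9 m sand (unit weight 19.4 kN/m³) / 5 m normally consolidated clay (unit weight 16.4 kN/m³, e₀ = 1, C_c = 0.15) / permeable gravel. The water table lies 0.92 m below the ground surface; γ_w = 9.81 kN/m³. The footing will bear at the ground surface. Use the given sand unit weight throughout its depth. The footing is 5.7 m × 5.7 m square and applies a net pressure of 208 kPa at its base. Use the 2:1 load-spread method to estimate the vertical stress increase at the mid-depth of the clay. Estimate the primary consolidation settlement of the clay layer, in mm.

S_c ≈ 115 mm

Mid-depth of clay below the ground surface: z = 2.9 + 5/2 = 5.4 m.
Total vertical stress at mid-clay: σ_v = 19.4×2.9 + 16.4×2.5 = 97.26 kPa.
Pore pressure: u = 9.81×(5.4 − 0.92) = 43.949 kPa.
Initial effective stress: σ'_0 = σ_v − u = 97.26 − 43.949 = 53.311 kPa.
Stress increase at mid-clay by the 2:1 spreading method:
Δσ = qBL/((B+z)(L+z)) = 208×5.7×5.7/((5.7+5.4)(5.7+5.4)) = 54.849 kPa
Final effective stress: σ'_f = σ'_0 + Δσ = 53.311 + 54.849 = 108.16 kPa.
Normally consolidated clay, so the full stress increment lies on the virgin compression line:
S_c = C_c·H/(1+e₀)·log₁₀(σ'_f/σ'_0) = 0.15×5/(1+1)×log₁₀(108.16/53.311)
    = 0.375 × 0.30725 = 0.1152 m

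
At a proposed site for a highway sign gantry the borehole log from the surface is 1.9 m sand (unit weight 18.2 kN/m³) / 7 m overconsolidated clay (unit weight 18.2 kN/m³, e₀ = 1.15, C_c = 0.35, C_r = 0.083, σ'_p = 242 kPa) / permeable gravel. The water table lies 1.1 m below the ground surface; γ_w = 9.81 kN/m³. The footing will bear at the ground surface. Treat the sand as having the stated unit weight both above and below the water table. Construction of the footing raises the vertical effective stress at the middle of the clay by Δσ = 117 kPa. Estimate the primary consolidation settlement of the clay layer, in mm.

Mid-depth of clay below the ground surface: z = 1.9 + 7/2 = 5.4 m.
Total vertical stress at mid-clay: σ_v = 18.2×1.9 + 18.2×3.5 = 98.28 kPa.
Pore pressure: u = 9.81×(5.4 − 1.1) = 42.183 kPa.
Initial effective stress: σ'_0 = σ_v − u = 98.28 − 42.183 = 56.097 kPa.
Final effective stress: σ'_f = 56.097 + 117 = 173.1 kPa.
σ'_f = 173.1 ≤ σ'_p = 242 kPa, so the clay remains overconsolidated and only the recompression index applies:
S_c = C_r·H/(1+e₀)·log₁₀(σ'_f/σ'_0) = 0.083×7/2.15×log₁₀(173.1/56.097)
    = 0.27023 × 0.48936 = 0.1322 m

S_c ≈ 132 mm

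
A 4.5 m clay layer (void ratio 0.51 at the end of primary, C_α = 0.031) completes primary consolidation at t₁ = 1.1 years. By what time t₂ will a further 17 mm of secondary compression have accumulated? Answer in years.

t₂ ≈ 1.68 years

S_s = C_α·H/(1+e_p)·log₁₀(t₂/t₁) ⇒ log₁₀(t₂/t₁) = S_s·(1+e_p)/(C_α·H).
log₁₀(t₂/t₁) = 0.017 × (1+0.51) / (0.031×4.5) = 0.184
t₂ = t₁ × 10^0.184 = 1.1 × 1.528 = 1.68 years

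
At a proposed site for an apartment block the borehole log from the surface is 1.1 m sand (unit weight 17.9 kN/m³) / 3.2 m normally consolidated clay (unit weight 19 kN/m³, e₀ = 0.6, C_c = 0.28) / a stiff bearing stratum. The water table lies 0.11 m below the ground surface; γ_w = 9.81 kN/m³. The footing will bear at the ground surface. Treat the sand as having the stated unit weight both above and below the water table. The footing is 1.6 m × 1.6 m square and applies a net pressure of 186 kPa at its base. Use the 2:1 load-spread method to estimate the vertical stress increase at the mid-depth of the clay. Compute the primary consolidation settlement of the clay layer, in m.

S_c ≈ 0.174 m

Mid-depth of clay below the ground surface: z = 1.1 + 3.2/2 = 2.7 m.
Total vertical stress at mid-clay: σ_v = 17.9×1.1 + 19×1.6 = 50.09 kPa.
Pore pressure: u = 9.81×(2.7 − 0.11) = 25.408 kPa.
Initial effective stress: σ'_0 = σ_v − u = 50.09 − 25.408 = 24.682 kPa.
Stress increase at mid-clay by the 2:1 spreading method:
Δσ = qBL/((B+z)(L+z)) = 186×1.6×1.6/((1.6+2.7)(1.6+2.7)) = 25.752 kPa
Final effective stress: σ'_f = σ'_0 + Δσ = 24.682 + 25.752 = 50.434 kPa.
Normally consolidated clay, so the full stress increment lies on the virgin compression line:
S_c = C_c·H/(1+e₀)·log₁₀(σ'_f/σ'_0) = 0.28×3.2/(1+0.6)×log₁₀(50.434/24.682)
    = 0.56 × 0.31034 = 0.1738 m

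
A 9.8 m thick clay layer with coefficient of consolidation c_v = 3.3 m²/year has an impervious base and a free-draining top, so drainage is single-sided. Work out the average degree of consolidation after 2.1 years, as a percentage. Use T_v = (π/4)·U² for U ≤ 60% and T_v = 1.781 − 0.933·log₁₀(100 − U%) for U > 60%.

U ≈ 30.3 %

Drainage path length: H_d = H = 9.8 m (single drainage).
T_v = c_v·t/H_d² = 3.3×2.1/9.8² = 0.072157.
T_v = 0.072157 corresponds to the U ≤ 60% branch:
U = √(4T_v/π) = 0.3031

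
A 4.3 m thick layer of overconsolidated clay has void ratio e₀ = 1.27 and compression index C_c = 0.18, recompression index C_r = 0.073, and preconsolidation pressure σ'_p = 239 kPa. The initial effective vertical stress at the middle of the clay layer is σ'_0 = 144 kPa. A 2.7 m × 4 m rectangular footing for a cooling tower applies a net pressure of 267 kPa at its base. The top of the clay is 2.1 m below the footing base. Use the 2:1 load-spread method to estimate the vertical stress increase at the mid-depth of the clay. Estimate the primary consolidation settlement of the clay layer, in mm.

S_c ≈ 18 mm

Mid-depth of clay below the footing base: z = 2.1 + 4.3/2 = 4.25 m.
Stress increase at mid-clay by the 2:1 spreading method:
Δσ = qBL/((B+z)(L+z)) = 267×2.7×4/((2.7+4.25)(4+4.25)) = 50.292 kPa
Final effective stress: σ'_f = 144 + 50.292 = 194.29 kPa.
σ'_f = 194.29 ≤ σ'_p = 239 kPa, so the clay remains overconsolidated and only the recompression index applies:
S_c = C_r·H/(1+e₀)·log₁₀(σ'_f/σ'_0) = 0.073×4.3/2.27×log₁₀(194.29/144)
    = 0.13828 × 0.13009 = 0.01799 m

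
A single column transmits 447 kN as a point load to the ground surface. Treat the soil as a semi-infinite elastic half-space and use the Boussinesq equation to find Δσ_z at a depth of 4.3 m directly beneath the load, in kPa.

Δσ_z ≈ 11.5 kPa

Boussinesq vertical stress below a point load on an elastic half-space:
Δσ_z = 3P/(2πz²) · [1 + (r/z)²]^(−5/2)
r/z = 0/4.3 = 0; [1+(r/z)²]^(−5/2) = 1.
Δσ_z = 3×447/(2π×4.3²) × 1 = 11.543 × 1 = 11.54 kPa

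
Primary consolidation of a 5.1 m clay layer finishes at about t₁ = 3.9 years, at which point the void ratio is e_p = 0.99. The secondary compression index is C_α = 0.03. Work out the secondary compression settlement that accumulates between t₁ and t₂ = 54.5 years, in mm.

Secondary compression: S_s = C_α·H/(1+e_p)·log₁₀(t₂/t₁)
S_s = 0.03×5.1/(1+0.99)×log₁₀(54.5/3.9)
    = 0.07688 × 1.145 = 0.08806 m

S_s ≈ 88.1 mm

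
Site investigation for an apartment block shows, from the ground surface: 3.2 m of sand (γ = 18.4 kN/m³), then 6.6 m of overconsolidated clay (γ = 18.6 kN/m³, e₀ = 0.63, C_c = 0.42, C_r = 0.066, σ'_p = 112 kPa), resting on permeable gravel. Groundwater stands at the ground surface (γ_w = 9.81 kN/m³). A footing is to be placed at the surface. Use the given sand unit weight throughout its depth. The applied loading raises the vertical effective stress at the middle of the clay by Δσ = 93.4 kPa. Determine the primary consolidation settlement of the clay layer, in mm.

S_c ≈ 295 mm

Mid-depth of clay below the ground surface: z = 3.2 + 6.6/2 = 6.5 m.
Total vertical stress at mid-clay: σ_v = 18.4×3.2 + 18.6×3.3 = 120.26 kPa.
Pore pressure: u = 9.81×(6.5 − 0) = 63.765 kPa.
Initial effective stress: σ'_0 = σ_v − u = 120.26 − 63.765 = 56.495 kPa.
Final effective stress: σ'_f = 56.495 + 93.4 = 149.9 kPa.
σ'_f = 149.9 > σ'_p = 112 kPa, so the stress path crosses the preconsolidation pressure — recompression up to σ'_p, then virgin compression beyond:
S_c = H/(1+e₀)·[C_r·log₁₀(σ'_p/σ'_0) + C_c·log₁₀(σ'_f/σ'_p)]
    = 6.6/1.63 × [0.066×log₁₀(112/56.495) + 0.42×log₁₀(149.9/112)]
    = 4.0491 × [0.019616 + 0.053165] = 0.2947 m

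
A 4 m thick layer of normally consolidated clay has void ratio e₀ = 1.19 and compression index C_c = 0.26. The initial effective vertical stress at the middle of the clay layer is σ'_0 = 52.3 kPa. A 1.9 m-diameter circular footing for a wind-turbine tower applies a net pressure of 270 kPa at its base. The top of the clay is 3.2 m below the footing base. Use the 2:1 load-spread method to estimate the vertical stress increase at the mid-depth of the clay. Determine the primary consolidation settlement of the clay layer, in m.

Mid-depth of clay below the footing base: z = 3.2 + 4/2 = 5.2 m.
Stress increase at mid-clay by the 2:1 spreading method:
Δσ ≈ qD²/(D+z)² = 270×1.9²/(1.9+5.2)² = 19.335 kPa
Final effective stress: σ'_f = σ'_0 + Δσ = 52.3 + 19.335 = 71.635 kPa.
Normally consolidated clay, so the full stress increment lies on the virgin compression line:
S_c = C_c·H/(1+e₀)·log₁₀(σ'_f/σ'_0) = 0.26×4/(1+1.19)×log₁₀(71.635/52.3)
    = 0.47489 × 0.13662 = 0.06488 m

S_c ≈ 0.0649 m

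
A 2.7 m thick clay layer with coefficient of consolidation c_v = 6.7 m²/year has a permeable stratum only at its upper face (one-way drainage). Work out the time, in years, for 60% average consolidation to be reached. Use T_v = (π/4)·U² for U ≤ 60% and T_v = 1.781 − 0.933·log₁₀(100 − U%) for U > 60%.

t ≈ 0.308 years

Drainage path length: H_d = H = 2.7 m (single drainage).
U ≤ 60%: T_v = (π/4)·U² = (π/4)×0.6² = 0.28274.
t = T_v·H_d²/c_v = 0.28274×2.7²/6.7 = 0.3076 years.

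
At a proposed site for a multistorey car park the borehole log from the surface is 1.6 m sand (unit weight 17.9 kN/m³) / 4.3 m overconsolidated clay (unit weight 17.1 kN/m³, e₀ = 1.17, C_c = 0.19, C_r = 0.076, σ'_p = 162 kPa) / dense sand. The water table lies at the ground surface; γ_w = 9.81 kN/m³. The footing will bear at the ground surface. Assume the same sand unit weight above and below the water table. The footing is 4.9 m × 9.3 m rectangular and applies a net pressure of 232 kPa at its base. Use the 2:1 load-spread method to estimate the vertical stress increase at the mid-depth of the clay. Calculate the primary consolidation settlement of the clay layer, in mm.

S_c ≈ 95 mm

Mid-depth of clay below the ground surface: z = 1.6 + 4.3/2 = 3.75 m.
Total vertical stress at mid-clay: σ_v = 17.9×1.6 + 17.1×2.15 = 65.405 kPa.
Pore pressure: u = 9.81×(3.75 − 0) = 36.788 kPa.
Initial effective stress: σ'_0 = σ_v − u = 65.405 − 36.788 = 28.617 kPa.
Stress increase at mid-clay by the 2:1 spreading method:
Δσ = qBL/((B+z)(L+z)) = 232×4.9×9.3/((4.9+3.75)(9.3+3.75)) = 93.657 kPa
Final effective stress: σ'_f = 28.617 + 93.657 = 122.27 kPa.
σ'_f = 122.27 ≤ σ'_p = 162 kPa, so the clay remains overconsolidated and only the recompression index applies:
S_c = C_r·H/(1+e₀)·log₁₀(σ'_f/σ'_0) = 0.076×4.3/2.17×log₁₀(122.27/28.617)
    = 0.1506 × 0.6307 = 0.09498 m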